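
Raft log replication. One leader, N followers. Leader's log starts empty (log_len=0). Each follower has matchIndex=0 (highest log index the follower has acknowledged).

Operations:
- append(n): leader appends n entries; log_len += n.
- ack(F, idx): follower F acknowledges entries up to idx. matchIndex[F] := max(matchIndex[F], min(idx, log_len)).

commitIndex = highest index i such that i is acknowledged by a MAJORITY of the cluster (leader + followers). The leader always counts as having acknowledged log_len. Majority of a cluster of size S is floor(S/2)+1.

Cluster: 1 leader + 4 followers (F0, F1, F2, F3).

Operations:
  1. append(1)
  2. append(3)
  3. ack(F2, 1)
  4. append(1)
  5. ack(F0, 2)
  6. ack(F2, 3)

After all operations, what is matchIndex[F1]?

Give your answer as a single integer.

Op 1: append 1 -> log_len=1
Op 2: append 3 -> log_len=4
Op 3: F2 acks idx 1 -> match: F0=0 F1=0 F2=1 F3=0; commitIndex=0
Op 4: append 1 -> log_len=5
Op 5: F0 acks idx 2 -> match: F0=2 F1=0 F2=1 F3=0; commitIndex=1
Op 6: F2 acks idx 3 -> match: F0=2 F1=0 F2=3 F3=0; commitIndex=2

Answer: 0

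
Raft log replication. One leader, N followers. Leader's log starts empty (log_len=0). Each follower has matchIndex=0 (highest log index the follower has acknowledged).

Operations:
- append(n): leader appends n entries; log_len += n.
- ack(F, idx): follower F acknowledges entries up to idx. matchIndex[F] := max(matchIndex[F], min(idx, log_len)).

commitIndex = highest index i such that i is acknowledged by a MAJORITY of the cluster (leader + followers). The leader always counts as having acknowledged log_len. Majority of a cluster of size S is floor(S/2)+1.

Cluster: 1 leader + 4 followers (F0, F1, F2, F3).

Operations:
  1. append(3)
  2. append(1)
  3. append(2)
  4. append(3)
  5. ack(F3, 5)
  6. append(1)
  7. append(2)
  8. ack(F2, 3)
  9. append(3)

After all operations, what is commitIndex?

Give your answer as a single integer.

Op 1: append 3 -> log_len=3
Op 2: append 1 -> log_len=4
Op 3: append 2 -> log_len=6
Op 4: append 3 -> log_len=9
Op 5: F3 acks idx 5 -> match: F0=0 F1=0 F2=0 F3=5; commitIndex=0
Op 6: append 1 -> log_len=10
Op 7: append 2 -> log_len=12
Op 8: F2 acks idx 3 -> match: F0=0 F1=0 F2=3 F3=5; commitIndex=3
Op 9: append 3 -> log_len=15

Answer: 3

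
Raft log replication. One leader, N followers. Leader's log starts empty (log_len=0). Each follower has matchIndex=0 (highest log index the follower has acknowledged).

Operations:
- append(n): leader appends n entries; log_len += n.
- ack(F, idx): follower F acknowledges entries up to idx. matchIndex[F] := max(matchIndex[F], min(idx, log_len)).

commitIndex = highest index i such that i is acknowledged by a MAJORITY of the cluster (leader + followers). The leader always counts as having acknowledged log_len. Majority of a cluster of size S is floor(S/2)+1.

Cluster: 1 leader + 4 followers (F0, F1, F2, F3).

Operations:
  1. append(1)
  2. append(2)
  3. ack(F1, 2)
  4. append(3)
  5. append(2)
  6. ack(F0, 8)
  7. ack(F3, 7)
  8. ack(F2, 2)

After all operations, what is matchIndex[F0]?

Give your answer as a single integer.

Answer: 8

Derivation:
Op 1: append 1 -> log_len=1
Op 2: append 2 -> log_len=3
Op 3: F1 acks idx 2 -> match: F0=0 F1=2 F2=0 F3=0; commitIndex=0
Op 4: append 3 -> log_len=6
Op 5: append 2 -> log_len=8
Op 6: F0 acks idx 8 -> match: F0=8 F1=2 F2=0 F3=0; commitIndex=2
Op 7: F3 acks idx 7 -> match: F0=8 F1=2 F2=0 F3=7; commitIndex=7
Op 8: F2 acks idx 2 -> match: F0=8 F1=2 F2=2 F3=7; commitIndex=7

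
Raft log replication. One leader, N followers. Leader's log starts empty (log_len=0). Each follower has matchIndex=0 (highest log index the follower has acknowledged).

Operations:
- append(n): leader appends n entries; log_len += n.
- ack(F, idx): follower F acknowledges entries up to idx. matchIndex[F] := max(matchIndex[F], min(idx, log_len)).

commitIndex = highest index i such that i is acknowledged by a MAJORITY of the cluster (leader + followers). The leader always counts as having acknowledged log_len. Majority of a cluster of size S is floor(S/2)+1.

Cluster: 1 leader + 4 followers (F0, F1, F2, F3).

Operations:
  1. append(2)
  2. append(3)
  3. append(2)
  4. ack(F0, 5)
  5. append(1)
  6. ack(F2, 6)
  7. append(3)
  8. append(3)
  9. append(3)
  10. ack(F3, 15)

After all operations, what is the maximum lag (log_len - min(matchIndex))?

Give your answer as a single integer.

Answer: 17

Derivation:
Op 1: append 2 -> log_len=2
Op 2: append 3 -> log_len=5
Op 3: append 2 -> log_len=7
Op 4: F0 acks idx 5 -> match: F0=5 F1=0 F2=0 F3=0; commitIndex=0
Op 5: append 1 -> log_len=8
Op 6: F2 acks idx 6 -> match: F0=5 F1=0 F2=6 F3=0; commitIndex=5
Op 7: append 3 -> log_len=11
Op 8: append 3 -> log_len=14
Op 9: append 3 -> log_len=17
Op 10: F3 acks idx 15 -> match: F0=5 F1=0 F2=6 F3=15; commitIndex=6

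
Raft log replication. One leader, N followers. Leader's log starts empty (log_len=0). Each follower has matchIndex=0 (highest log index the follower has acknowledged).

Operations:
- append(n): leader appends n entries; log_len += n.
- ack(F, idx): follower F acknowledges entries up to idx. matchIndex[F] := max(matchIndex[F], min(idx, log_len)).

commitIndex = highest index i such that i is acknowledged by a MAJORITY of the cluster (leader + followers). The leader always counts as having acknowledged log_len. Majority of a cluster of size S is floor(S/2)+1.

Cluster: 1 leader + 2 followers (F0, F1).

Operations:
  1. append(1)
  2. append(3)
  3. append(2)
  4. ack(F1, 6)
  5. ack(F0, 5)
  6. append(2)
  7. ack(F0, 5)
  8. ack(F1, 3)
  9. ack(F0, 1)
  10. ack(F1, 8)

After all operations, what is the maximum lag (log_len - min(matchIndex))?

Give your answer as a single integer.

Answer: 3

Derivation:
Op 1: append 1 -> log_len=1
Op 2: append 3 -> log_len=4
Op 3: append 2 -> log_len=6
Op 4: F1 acks idx 6 -> match: F0=0 F1=6; commitIndex=6
Op 5: F0 acks idx 5 -> match: F0=5 F1=6; commitIndex=6
Op 6: append 2 -> log_len=8
Op 7: F0 acks idx 5 -> match: F0=5 F1=6; commitIndex=6
Op 8: F1 acks idx 3 -> match: F0=5 F1=6; commitIndex=6
Op 9: F0 acks idx 1 -> match: F0=5 F1=6; commitIndex=6
Op 10: F1 acks idx 8 -> match: F0=5 F1=8; commitIndex=8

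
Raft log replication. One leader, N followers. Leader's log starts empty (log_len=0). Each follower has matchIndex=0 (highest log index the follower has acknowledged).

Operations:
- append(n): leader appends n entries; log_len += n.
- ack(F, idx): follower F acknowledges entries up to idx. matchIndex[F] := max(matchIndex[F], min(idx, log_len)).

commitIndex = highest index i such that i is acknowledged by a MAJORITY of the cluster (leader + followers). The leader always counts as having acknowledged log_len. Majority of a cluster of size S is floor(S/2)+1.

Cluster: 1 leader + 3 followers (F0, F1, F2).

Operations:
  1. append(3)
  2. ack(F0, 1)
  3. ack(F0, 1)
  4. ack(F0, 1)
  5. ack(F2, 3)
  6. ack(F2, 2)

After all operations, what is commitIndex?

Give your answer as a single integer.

Op 1: append 3 -> log_len=3
Op 2: F0 acks idx 1 -> match: F0=1 F1=0 F2=0; commitIndex=0
Op 3: F0 acks idx 1 -> match: F0=1 F1=0 F2=0; commitIndex=0
Op 4: F0 acks idx 1 -> match: F0=1 F1=0 F2=0; commitIndex=0
Op 5: F2 acks idx 3 -> match: F0=1 F1=0 F2=3; commitIndex=1
Op 6: F2 acks idx 2 -> match: F0=1 F1=0 F2=3; commitIndex=1

Answer: 1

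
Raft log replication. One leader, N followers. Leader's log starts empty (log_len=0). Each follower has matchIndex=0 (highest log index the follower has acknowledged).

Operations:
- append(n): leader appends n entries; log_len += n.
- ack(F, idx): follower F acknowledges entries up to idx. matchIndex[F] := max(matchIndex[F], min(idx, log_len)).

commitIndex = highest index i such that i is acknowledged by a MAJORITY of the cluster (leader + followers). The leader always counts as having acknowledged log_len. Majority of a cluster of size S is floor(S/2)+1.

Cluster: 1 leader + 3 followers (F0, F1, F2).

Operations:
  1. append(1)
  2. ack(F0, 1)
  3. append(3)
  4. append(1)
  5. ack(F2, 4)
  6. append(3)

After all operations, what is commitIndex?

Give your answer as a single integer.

Answer: 1

Derivation:
Op 1: append 1 -> log_len=1
Op 2: F0 acks idx 1 -> match: F0=1 F1=0 F2=0; commitIndex=0
Op 3: append 3 -> log_len=4
Op 4: append 1 -> log_len=5
Op 5: F2 acks idx 4 -> match: F0=1 F1=0 F2=4; commitIndex=1
Op 6: append 3 -> log_len=8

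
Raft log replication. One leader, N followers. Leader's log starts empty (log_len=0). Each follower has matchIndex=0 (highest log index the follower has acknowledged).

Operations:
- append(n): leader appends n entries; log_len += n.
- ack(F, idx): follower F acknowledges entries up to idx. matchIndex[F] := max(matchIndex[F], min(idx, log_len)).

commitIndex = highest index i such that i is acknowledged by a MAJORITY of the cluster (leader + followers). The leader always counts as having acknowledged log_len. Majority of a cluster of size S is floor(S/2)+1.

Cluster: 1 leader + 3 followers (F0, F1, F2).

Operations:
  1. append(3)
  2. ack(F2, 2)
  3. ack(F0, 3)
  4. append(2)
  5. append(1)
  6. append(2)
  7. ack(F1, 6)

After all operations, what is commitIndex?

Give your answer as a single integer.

Op 1: append 3 -> log_len=3
Op 2: F2 acks idx 2 -> match: F0=0 F1=0 F2=2; commitIndex=0
Op 3: F0 acks idx 3 -> match: F0=3 F1=0 F2=2; commitIndex=2
Op 4: append 2 -> log_len=5
Op 5: append 1 -> log_len=6
Op 6: append 2 -> log_len=8
Op 7: F1 acks idx 6 -> match: F0=3 F1=6 F2=2; commitIndex=3

Answer: 3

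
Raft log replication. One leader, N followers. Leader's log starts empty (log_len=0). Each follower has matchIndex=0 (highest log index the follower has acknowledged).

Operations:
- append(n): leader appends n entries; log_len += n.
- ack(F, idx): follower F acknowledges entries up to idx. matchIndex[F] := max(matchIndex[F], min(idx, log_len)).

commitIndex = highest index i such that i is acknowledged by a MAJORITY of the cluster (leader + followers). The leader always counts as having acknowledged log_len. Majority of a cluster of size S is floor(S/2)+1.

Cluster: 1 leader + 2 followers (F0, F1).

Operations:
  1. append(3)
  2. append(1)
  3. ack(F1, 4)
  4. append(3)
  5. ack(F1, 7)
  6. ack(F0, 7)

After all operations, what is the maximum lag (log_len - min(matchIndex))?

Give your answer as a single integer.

Op 1: append 3 -> log_len=3
Op 2: append 1 -> log_len=4
Op 3: F1 acks idx 4 -> match: F0=0 F1=4; commitIndex=4
Op 4: append 3 -> log_len=7
Op 5: F1 acks idx 7 -> match: F0=0 F1=7; commitIndex=7
Op 6: F0 acks idx 7 -> match: F0=7 F1=7; commitIndex=7

Answer: 0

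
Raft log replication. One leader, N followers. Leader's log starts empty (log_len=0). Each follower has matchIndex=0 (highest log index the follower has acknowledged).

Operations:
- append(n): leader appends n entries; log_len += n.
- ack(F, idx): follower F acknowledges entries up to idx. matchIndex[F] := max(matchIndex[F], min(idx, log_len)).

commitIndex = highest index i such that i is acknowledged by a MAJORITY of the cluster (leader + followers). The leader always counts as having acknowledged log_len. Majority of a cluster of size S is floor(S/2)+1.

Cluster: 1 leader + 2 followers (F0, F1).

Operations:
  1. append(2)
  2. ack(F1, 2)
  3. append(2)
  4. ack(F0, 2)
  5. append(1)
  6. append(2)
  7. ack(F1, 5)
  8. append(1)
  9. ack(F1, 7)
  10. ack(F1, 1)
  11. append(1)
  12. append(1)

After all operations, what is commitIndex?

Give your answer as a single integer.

Op 1: append 2 -> log_len=2
Op 2: F1 acks idx 2 -> match: F0=0 F1=2; commitIndex=2
Op 3: append 2 -> log_len=4
Op 4: F0 acks idx 2 -> match: F0=2 F1=2; commitIndex=2
Op 5: append 1 -> log_len=5
Op 6: append 2 -> log_len=7
Op 7: F1 acks idx 5 -> match: F0=2 F1=5; commitIndex=5
Op 8: append 1 -> log_len=8
Op 9: F1 acks idx 7 -> match: F0=2 F1=7; commitIndex=7
Op 10: F1 acks idx 1 -> match: F0=2 F1=7; commitIndex=7
Op 11: append 1 -> log_len=9
Op 12: append 1 -> log_len=10

Answer: 7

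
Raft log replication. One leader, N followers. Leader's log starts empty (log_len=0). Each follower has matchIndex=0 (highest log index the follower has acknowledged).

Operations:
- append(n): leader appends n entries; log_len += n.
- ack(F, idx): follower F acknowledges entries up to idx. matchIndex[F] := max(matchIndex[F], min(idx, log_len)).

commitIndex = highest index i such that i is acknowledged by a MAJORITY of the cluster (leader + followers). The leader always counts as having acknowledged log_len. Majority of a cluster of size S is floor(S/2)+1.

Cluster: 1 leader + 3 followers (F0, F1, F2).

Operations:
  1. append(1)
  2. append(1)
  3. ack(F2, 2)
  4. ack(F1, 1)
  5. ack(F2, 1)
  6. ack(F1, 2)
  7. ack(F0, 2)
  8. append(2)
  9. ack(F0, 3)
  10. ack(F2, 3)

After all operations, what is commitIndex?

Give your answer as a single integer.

Answer: 3

Derivation:
Op 1: append 1 -> log_len=1
Op 2: append 1 -> log_len=2
Op 3: F2 acks idx 2 -> match: F0=0 F1=0 F2=2; commitIndex=0
Op 4: F1 acks idx 1 -> match: F0=0 F1=1 F2=2; commitIndex=1
Op 5: F2 acks idx 1 -> match: F0=0 F1=1 F2=2; commitIndex=1
Op 6: F1 acks idx 2 -> match: F0=0 F1=2 F2=2; commitIndex=2
Op 7: F0 acks idx 2 -> match: F0=2 F1=2 F2=2; commitIndex=2
Op 8: append 2 -> log_len=4
Op 9: F0 acks idx 3 -> match: F0=3 F1=2 F2=2; commitIndex=2
Op 10: F2 acks idx 3 -> match: F0=3 F1=2 F2=3; commitIndex=3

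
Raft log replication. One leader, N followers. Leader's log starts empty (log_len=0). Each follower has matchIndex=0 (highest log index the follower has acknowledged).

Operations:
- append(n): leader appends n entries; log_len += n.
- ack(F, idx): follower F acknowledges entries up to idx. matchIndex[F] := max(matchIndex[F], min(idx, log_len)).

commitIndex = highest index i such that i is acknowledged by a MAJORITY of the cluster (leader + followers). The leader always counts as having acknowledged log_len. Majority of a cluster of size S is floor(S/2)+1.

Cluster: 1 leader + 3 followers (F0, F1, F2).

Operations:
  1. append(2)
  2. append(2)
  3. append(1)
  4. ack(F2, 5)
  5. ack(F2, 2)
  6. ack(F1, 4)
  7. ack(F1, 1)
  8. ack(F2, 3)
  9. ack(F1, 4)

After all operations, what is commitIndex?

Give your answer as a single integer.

Op 1: append 2 -> log_len=2
Op 2: append 2 -> log_len=4
Op 3: append 1 -> log_len=5
Op 4: F2 acks idx 5 -> match: F0=0 F1=0 F2=5; commitIndex=0
Op 5: F2 acks idx 2 -> match: F0=0 F1=0 F2=5; commitIndex=0
Op 6: F1 acks idx 4 -> match: F0=0 F1=4 F2=5; commitIndex=4
Op 7: F1 acks idx 1 -> match: F0=0 F1=4 F2=5; commitIndex=4
Op 8: F2 acks idx 3 -> match: F0=0 F1=4 F2=5; commitIndex=4
Op 9: F1 acks idx 4 -> match: F0=0 F1=4 F2=5; commitIndex=4

Answer: 4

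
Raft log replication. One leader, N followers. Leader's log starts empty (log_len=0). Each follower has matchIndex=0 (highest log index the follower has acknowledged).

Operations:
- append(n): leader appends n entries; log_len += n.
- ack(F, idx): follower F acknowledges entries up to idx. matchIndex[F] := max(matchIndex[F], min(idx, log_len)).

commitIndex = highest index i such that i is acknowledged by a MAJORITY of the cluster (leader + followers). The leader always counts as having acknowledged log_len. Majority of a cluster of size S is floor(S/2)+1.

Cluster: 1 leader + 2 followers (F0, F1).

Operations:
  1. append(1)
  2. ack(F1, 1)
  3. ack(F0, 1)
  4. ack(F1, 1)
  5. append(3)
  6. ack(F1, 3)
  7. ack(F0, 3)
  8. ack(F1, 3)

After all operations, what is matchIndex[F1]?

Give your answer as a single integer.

Op 1: append 1 -> log_len=1
Op 2: F1 acks idx 1 -> match: F0=0 F1=1; commitIndex=1
Op 3: F0 acks idx 1 -> match: F0=1 F1=1; commitIndex=1
Op 4: F1 acks idx 1 -> match: F0=1 F1=1; commitIndex=1
Op 5: append 3 -> log_len=4
Op 6: F1 acks idx 3 -> match: F0=1 F1=3; commitIndex=3
Op 7: F0 acks idx 3 -> match: F0=3 F1=3; commitIndex=3
Op 8: F1 acks idx 3 -> match: F0=3 F1=3; commitIndex=3

Answer: 3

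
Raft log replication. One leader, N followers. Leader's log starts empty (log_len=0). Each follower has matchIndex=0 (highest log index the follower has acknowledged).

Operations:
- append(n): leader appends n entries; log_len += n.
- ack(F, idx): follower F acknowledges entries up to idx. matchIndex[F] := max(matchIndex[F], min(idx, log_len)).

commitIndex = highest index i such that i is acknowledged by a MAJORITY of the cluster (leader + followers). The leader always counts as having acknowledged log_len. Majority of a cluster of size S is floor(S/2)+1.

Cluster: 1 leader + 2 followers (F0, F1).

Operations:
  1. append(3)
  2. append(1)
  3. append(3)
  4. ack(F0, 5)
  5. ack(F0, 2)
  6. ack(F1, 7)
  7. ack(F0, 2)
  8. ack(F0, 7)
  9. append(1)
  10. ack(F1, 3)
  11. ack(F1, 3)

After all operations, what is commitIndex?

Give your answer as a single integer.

Op 1: append 3 -> log_len=3
Op 2: append 1 -> log_len=4
Op 3: append 3 -> log_len=7
Op 4: F0 acks idx 5 -> match: F0=5 F1=0; commitIndex=5
Op 5: F0 acks idx 2 -> match: F0=5 F1=0; commitIndex=5
Op 6: F1 acks idx 7 -> match: F0=5 F1=7; commitIndex=7
Op 7: F0 acks idx 2 -> match: F0=5 F1=7; commitIndex=7
Op 8: F0 acks idx 7 -> match: F0=7 F1=7; commitIndex=7
Op 9: append 1 -> log_len=8
Op 10: F1 acks idx 3 -> match: F0=7 F1=7; commitIndex=7
Op 11: F1 acks idx 3 -> match: F0=7 F1=7; commitIndex=7

Answer: 7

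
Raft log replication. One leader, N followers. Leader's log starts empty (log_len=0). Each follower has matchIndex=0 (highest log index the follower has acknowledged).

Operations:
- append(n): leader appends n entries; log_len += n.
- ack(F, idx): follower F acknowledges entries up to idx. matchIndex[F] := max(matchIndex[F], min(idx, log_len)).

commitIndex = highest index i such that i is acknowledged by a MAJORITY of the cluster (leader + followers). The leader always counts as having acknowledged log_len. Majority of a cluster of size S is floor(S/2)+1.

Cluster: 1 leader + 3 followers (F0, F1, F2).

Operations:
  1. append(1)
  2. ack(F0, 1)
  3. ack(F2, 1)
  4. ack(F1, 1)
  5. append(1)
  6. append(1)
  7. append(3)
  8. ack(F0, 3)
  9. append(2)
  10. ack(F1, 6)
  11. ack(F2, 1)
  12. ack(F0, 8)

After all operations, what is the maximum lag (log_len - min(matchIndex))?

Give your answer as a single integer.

Op 1: append 1 -> log_len=1
Op 2: F0 acks idx 1 -> match: F0=1 F1=0 F2=0; commitIndex=0
Op 3: F2 acks idx 1 -> match: F0=1 F1=0 F2=1; commitIndex=1
Op 4: F1 acks idx 1 -> match: F0=1 F1=1 F2=1; commitIndex=1
Op 5: append 1 -> log_len=2
Op 6: append 1 -> log_len=3
Op 7: append 3 -> log_len=6
Op 8: F0 acks idx 3 -> match: F0=3 F1=1 F2=1; commitIndex=1
Op 9: append 2 -> log_len=8
Op 10: F1 acks idx 6 -> match: F0=3 F1=6 F2=1; commitIndex=3
Op 11: F2 acks idx 1 -> match: F0=3 F1=6 F2=1; commitIndex=3
Op 12: F0 acks idx 8 -> match: F0=8 F1=6 F2=1; commitIndex=6

Answer: 7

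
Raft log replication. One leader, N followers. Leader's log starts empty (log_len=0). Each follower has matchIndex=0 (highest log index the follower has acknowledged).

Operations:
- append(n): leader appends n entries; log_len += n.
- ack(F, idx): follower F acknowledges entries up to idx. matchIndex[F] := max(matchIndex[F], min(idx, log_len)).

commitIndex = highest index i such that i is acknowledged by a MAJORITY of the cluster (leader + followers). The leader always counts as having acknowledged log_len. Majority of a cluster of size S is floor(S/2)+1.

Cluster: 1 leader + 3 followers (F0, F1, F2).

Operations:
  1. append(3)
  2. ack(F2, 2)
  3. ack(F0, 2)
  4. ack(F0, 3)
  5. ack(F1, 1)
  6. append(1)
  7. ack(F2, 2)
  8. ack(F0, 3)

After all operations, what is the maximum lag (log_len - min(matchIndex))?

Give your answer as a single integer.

Answer: 3

Derivation:
Op 1: append 3 -> log_len=3
Op 2: F2 acks idx 2 -> match: F0=0 F1=0 F2=2; commitIndex=0
Op 3: F0 acks idx 2 -> match: F0=2 F1=0 F2=2; commitIndex=2
Op 4: F0 acks idx 3 -> match: F0=3 F1=0 F2=2; commitIndex=2
Op 5: F1 acks idx 1 -> match: F0=3 F1=1 F2=2; commitIndex=2
Op 6: append 1 -> log_len=4
Op 7: F2 acks idx 2 -> match: F0=3 F1=1 F2=2; commitIndex=2
Op 8: F0 acks idx 3 -> match: F0=3 F1=1 F2=2; commitIndex=2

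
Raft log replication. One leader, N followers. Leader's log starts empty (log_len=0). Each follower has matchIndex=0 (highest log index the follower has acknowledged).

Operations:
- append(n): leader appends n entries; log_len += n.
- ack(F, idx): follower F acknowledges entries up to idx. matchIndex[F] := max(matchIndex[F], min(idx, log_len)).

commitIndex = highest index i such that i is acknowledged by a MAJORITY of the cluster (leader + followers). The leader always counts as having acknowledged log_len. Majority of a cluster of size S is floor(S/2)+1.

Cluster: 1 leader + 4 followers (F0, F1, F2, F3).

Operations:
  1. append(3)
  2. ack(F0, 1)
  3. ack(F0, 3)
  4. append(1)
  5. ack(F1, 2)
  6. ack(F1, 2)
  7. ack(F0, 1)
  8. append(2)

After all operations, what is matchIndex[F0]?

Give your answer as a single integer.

Answer: 3

Derivation:
Op 1: append 3 -> log_len=3
Op 2: F0 acks idx 1 -> match: F0=1 F1=0 F2=0 F3=0; commitIndex=0
Op 3: F0 acks idx 3 -> match: F0=3 F1=0 F2=0 F3=0; commitIndex=0
Op 4: append 1 -> log_len=4
Op 5: F1 acks idx 2 -> match: F0=3 F1=2 F2=0 F3=0; commitIndex=2
Op 6: F1 acks idx 2 -> match: F0=3 F1=2 F2=0 F3=0; commitIndex=2
Op 7: F0 acks idx 1 -> match: F0=3 F1=2 F2=0 F3=0; commitIndex=2
Op 8: append 2 -> log_len=6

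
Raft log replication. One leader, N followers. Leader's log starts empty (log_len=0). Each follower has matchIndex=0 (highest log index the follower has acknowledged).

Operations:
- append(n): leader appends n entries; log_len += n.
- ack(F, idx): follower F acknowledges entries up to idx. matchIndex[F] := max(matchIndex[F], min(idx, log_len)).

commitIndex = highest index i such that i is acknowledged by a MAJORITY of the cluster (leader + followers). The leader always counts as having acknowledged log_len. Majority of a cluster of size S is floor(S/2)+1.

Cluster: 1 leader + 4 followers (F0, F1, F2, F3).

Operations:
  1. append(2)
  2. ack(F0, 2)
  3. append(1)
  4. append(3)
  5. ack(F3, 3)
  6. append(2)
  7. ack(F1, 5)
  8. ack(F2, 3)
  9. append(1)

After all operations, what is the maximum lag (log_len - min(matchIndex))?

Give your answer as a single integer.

Answer: 7

Derivation:
Op 1: append 2 -> log_len=2
Op 2: F0 acks idx 2 -> match: F0=2 F1=0 F2=0 F3=0; commitIndex=0
Op 3: append 1 -> log_len=3
Op 4: append 3 -> log_len=6
Op 5: F3 acks idx 3 -> match: F0=2 F1=0 F2=0 F3=3; commitIndex=2
Op 6: append 2 -> log_len=8
Op 7: F1 acks idx 5 -> match: F0=2 F1=5 F2=0 F3=3; commitIndex=3
Op 8: F2 acks idx 3 -> match: F0=2 F1=5 F2=3 F3=3; commitIndex=3
Op 9: append 1 -> log_len=9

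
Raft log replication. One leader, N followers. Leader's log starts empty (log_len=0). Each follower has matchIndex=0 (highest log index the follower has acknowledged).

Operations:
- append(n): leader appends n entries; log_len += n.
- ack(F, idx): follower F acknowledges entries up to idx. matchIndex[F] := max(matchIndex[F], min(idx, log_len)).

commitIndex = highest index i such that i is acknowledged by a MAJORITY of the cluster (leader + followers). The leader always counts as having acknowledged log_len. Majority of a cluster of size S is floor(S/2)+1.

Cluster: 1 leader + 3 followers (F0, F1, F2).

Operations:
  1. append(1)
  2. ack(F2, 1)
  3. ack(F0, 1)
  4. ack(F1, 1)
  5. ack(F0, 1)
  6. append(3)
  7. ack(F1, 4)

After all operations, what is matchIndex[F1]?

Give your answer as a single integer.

Answer: 4

Derivation:
Op 1: append 1 -> log_len=1
Op 2: F2 acks idx 1 -> match: F0=0 F1=0 F2=1; commitIndex=0
Op 3: F0 acks idx 1 -> match: F0=1 F1=0 F2=1; commitIndex=1
Op 4: F1 acks idx 1 -> match: F0=1 F1=1 F2=1; commitIndex=1
Op 5: F0 acks idx 1 -> match: F0=1 F1=1 F2=1; commitIndex=1
Op 6: append 3 -> log_len=4
Op 7: F1 acks idx 4 -> match: F0=1 F1=4 F2=1; commitIndex=1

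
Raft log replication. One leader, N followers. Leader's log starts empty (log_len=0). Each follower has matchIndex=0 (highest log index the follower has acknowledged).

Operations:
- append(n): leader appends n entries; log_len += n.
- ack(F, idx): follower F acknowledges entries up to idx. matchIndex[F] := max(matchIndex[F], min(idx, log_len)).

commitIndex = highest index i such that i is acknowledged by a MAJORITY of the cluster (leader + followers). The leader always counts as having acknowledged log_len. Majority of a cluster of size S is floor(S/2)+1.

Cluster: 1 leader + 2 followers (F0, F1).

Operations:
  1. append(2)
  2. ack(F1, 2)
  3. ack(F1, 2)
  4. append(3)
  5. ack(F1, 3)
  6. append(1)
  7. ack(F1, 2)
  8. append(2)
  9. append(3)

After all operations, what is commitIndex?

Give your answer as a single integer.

Op 1: append 2 -> log_len=2
Op 2: F1 acks idx 2 -> match: F0=0 F1=2; commitIndex=2
Op 3: F1 acks idx 2 -> match: F0=0 F1=2; commitIndex=2
Op 4: append 3 -> log_len=5
Op 5: F1 acks idx 3 -> match: F0=0 F1=3; commitIndex=3
Op 6: append 1 -> log_len=6
Op 7: F1 acks idx 2 -> match: F0=0 F1=3; commitIndex=3
Op 8: append 2 -> log_len=8
Op 9: append 3 -> log_len=11

Answer: 3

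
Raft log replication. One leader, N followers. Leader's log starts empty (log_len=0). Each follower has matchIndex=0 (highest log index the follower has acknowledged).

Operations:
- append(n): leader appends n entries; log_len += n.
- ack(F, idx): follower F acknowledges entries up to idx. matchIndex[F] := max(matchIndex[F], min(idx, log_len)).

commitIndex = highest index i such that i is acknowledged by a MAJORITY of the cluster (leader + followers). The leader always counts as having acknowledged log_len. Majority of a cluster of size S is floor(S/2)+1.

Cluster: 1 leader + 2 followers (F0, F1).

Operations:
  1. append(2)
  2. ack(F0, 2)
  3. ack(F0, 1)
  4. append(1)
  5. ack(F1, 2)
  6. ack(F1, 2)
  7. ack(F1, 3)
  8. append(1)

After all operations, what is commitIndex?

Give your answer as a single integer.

Answer: 3

Derivation:
Op 1: append 2 -> log_len=2
Op 2: F0 acks idx 2 -> match: F0=2 F1=0; commitIndex=2
Op 3: F0 acks idx 1 -> match: F0=2 F1=0; commitIndex=2
Op 4: append 1 -> log_len=3
Op 5: F1 acks idx 2 -> match: F0=2 F1=2; commitIndex=2
Op 6: F1 acks idx 2 -> match: F0=2 F1=2; commitIndex=2
Op 7: F1 acks idx 3 -> match: F0=2 F1=3; commitIndex=3
Op 8: append 1 -> log_len=4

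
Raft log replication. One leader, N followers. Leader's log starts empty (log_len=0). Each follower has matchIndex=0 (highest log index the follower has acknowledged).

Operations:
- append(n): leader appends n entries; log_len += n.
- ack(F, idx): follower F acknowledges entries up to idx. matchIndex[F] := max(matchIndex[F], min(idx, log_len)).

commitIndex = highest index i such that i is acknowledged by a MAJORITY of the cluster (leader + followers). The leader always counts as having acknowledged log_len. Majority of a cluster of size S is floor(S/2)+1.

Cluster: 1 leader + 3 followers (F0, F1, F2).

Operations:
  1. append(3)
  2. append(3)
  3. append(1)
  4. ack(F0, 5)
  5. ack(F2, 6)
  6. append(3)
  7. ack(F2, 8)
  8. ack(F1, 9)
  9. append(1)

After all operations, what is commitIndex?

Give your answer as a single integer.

Answer: 8

Derivation:
Op 1: append 3 -> log_len=3
Op 2: append 3 -> log_len=6
Op 3: append 1 -> log_len=7
Op 4: F0 acks idx 5 -> match: F0=5 F1=0 F2=0; commitIndex=0
Op 5: F2 acks idx 6 -> match: F0=5 F1=0 F2=6; commitIndex=5
Op 6: append 3 -> log_len=10
Op 7: F2 acks idx 8 -> match: F0=5 F1=0 F2=8; commitIndex=5
Op 8: F1 acks idx 9 -> match: F0=5 F1=9 F2=8; commitIndex=8
Op 9: append 1 -> log_len=11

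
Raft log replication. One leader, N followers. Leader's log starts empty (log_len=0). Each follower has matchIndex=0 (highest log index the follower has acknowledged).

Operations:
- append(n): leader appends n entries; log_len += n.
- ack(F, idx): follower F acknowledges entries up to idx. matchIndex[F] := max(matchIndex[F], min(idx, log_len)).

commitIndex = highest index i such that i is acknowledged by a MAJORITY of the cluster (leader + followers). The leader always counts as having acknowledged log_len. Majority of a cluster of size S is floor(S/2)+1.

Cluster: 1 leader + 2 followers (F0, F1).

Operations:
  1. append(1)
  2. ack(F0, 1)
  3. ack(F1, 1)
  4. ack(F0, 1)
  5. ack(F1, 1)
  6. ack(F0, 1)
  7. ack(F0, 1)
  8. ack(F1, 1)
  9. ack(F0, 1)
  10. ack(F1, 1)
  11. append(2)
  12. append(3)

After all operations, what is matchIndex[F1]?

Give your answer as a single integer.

Op 1: append 1 -> log_len=1
Op 2: F0 acks idx 1 -> match: F0=1 F1=0; commitIndex=1
Op 3: F1 acks idx 1 -> match: F0=1 F1=1; commitIndex=1
Op 4: F0 acks idx 1 -> match: F0=1 F1=1; commitIndex=1
Op 5: F1 acks idx 1 -> match: F0=1 F1=1; commitIndex=1
Op 6: F0 acks idx 1 -> match: F0=1 F1=1; commitIndex=1
Op 7: F0 acks idx 1 -> match: F0=1 F1=1; commitIndex=1
Op 8: F1 acks idx 1 -> match: F0=1 F1=1; commitIndex=1
Op 9: F0 acks idx 1 -> match: F0=1 F1=1; commitIndex=1
Op 10: F1 acks idx 1 -> match: F0=1 F1=1; commitIndex=1
Op 11: append 2 -> log_len=3
Op 12: append 3 -> log_len=6

Answer: 1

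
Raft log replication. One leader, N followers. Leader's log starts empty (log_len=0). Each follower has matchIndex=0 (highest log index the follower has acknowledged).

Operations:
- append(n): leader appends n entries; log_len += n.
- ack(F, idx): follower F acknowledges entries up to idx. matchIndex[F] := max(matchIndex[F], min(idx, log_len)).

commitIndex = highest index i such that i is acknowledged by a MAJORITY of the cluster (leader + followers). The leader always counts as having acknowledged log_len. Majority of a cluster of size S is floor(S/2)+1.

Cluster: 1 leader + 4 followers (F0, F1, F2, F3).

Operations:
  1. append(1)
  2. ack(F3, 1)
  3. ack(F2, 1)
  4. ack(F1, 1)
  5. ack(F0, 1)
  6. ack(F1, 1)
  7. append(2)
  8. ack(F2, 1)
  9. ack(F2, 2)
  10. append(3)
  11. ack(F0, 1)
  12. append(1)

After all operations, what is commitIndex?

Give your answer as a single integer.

Op 1: append 1 -> log_len=1
Op 2: F3 acks idx 1 -> match: F0=0 F1=0 F2=0 F3=1; commitIndex=0
Op 3: F2 acks idx 1 -> match: F0=0 F1=0 F2=1 F3=1; commitIndex=1
Op 4: F1 acks idx 1 -> match: F0=0 F1=1 F2=1 F3=1; commitIndex=1
Op 5: F0 acks idx 1 -> match: F0=1 F1=1 F2=1 F3=1; commitIndex=1
Op 6: F1 acks idx 1 -> match: F0=1 F1=1 F2=1 F3=1; commitIndex=1
Op 7: append 2 -> log_len=3
Op 8: F2 acks idx 1 -> match: F0=1 F1=1 F2=1 F3=1; commitIndex=1
Op 9: F2 acks idx 2 -> match: F0=1 F1=1 F2=2 F3=1; commitIndex=1
Op 10: append 3 -> log_len=6
Op 11: F0 acks idx 1 -> match: F0=1 F1=1 F2=2 F3=1; commitIndex=1
Op 12: append 1 -> log_len=7

Answer: 1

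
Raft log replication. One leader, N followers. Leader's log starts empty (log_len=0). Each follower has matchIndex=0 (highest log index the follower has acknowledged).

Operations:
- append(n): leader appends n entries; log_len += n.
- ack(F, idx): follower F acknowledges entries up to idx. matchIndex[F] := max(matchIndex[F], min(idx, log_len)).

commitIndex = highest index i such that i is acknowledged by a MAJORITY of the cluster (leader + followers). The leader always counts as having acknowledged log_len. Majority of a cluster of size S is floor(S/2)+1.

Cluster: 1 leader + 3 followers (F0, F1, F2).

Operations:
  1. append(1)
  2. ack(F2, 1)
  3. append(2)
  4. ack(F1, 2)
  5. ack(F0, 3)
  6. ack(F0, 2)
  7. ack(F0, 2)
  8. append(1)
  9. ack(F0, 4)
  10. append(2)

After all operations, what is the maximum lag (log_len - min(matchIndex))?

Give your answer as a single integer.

Op 1: append 1 -> log_len=1
Op 2: F2 acks idx 1 -> match: F0=0 F1=0 F2=1; commitIndex=0
Op 3: append 2 -> log_len=3
Op 4: F1 acks idx 2 -> match: F0=0 F1=2 F2=1; commitIndex=1
Op 5: F0 acks idx 3 -> match: F0=3 F1=2 F2=1; commitIndex=2
Op 6: F0 acks idx 2 -> match: F0=3 F1=2 F2=1; commitIndex=2
Op 7: F0 acks idx 2 -> match: F0=3 F1=2 F2=1; commitIndex=2
Op 8: append 1 -> log_len=4
Op 9: F0 acks idx 4 -> match: F0=4 F1=2 F2=1; commitIndex=2
Op 10: append 2 -> log_len=6

Answer: 5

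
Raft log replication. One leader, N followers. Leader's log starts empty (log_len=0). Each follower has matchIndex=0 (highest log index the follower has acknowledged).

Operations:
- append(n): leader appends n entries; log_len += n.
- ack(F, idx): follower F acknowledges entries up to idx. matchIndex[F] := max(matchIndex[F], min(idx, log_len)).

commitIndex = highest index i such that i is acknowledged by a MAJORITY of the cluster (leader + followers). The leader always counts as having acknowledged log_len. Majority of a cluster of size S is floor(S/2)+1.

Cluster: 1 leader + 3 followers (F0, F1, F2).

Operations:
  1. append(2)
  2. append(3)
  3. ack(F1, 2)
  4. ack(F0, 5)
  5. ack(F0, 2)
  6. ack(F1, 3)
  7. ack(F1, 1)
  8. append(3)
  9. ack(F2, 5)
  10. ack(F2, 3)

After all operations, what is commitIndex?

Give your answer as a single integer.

Answer: 5

Derivation:
Op 1: append 2 -> log_len=2
Op 2: append 3 -> log_len=5
Op 3: F1 acks idx 2 -> match: F0=0 F1=2 F2=0; commitIndex=0
Op 4: F0 acks idx 5 -> match: F0=5 F1=2 F2=0; commitIndex=2
Op 5: F0 acks idx 2 -> match: F0=5 F1=2 F2=0; commitIndex=2
Op 6: F1 acks idx 3 -> match: F0=5 F1=3 F2=0; commitIndex=3
Op 7: F1 acks idx 1 -> match: F0=5 F1=3 F2=0; commitIndex=3
Op 8: append 3 -> log_len=8
Op 9: F2 acks idx 5 -> match: F0=5 F1=3 F2=5; commitIndex=5
Op 10: F2 acks idx 3 -> match: F0=5 F1=3 F2=5; commitIndex=5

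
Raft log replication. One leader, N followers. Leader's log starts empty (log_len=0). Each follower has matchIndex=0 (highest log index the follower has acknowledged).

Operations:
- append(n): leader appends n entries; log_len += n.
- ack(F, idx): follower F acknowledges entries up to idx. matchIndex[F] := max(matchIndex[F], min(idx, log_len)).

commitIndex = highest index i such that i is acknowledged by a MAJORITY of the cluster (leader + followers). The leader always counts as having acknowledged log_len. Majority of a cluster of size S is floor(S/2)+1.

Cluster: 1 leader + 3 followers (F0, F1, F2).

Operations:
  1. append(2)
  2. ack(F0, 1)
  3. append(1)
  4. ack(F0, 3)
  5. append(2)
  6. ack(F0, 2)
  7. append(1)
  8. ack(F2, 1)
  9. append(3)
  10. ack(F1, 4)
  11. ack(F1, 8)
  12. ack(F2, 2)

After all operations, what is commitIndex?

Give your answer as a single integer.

Op 1: append 2 -> log_len=2
Op 2: F0 acks idx 1 -> match: F0=1 F1=0 F2=0; commitIndex=0
Op 3: append 1 -> log_len=3
Op 4: F0 acks idx 3 -> match: F0=3 F1=0 F2=0; commitIndex=0
Op 5: append 2 -> log_len=5
Op 6: F0 acks idx 2 -> match: F0=3 F1=0 F2=0; commitIndex=0
Op 7: append 1 -> log_len=6
Op 8: F2 acks idx 1 -> match: F0=3 F1=0 F2=1; commitIndex=1
Op 9: append 3 -> log_len=9
Op 10: F1 acks idx 4 -> match: F0=3 F1=4 F2=1; commitIndex=3
Op 11: F1 acks idx 8 -> match: F0=3 F1=8 F2=1; commitIndex=3
Op 12: F2 acks idx 2 -> match: F0=3 F1=8 F2=2; commitIndex=3

Answer: 3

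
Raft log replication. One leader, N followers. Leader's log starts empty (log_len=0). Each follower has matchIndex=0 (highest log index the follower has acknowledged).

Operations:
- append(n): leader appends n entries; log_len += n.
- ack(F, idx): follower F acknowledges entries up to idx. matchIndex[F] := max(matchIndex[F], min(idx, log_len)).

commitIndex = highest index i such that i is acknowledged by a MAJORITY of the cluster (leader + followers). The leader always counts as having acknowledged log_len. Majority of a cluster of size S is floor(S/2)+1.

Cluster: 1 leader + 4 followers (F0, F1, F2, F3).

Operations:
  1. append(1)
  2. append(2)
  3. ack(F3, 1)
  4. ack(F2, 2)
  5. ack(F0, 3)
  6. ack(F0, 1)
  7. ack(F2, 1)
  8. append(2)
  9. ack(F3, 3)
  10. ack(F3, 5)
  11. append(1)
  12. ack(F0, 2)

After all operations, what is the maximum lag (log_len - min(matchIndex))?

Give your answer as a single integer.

Op 1: append 1 -> log_len=1
Op 2: append 2 -> log_len=3
Op 3: F3 acks idx 1 -> match: F0=0 F1=0 F2=0 F3=1; commitIndex=0
Op 4: F2 acks idx 2 -> match: F0=0 F1=0 F2=2 F3=1; commitIndex=1
Op 5: F0 acks idx 3 -> match: F0=3 F1=0 F2=2 F3=1; commitIndex=2
Op 6: F0 acks idx 1 -> match: F0=3 F1=0 F2=2 F3=1; commitIndex=2
Op 7: F2 acks idx 1 -> match: F0=3 F1=0 F2=2 F3=1; commitIndex=2
Op 8: append 2 -> log_len=5
Op 9: F3 acks idx 3 -> match: F0=3 F1=0 F2=2 F3=3; commitIndex=3
Op 10: F3 acks idx 5 -> match: F0=3 F1=0 F2=2 F3=5; commitIndex=3
Op 11: append 1 -> log_len=6
Op 12: F0 acks idx 2 -> match: F0=3 F1=0 F2=2 F3=5; commitIndex=3

Answer: 6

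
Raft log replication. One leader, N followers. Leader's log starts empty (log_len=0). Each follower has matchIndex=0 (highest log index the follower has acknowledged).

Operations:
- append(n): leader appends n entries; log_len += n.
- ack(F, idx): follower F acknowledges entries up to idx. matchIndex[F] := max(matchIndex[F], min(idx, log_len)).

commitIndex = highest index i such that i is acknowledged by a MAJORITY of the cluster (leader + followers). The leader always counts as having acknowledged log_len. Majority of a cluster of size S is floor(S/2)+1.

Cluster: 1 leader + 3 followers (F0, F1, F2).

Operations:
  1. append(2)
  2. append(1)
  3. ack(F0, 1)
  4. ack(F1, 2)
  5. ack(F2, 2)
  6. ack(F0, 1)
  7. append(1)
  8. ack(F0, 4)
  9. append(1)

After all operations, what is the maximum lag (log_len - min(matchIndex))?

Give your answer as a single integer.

Op 1: append 2 -> log_len=2
Op 2: append 1 -> log_len=3
Op 3: F0 acks idx 1 -> match: F0=1 F1=0 F2=0; commitIndex=0
Op 4: F1 acks idx 2 -> match: F0=1 F1=2 F2=0; commitIndex=1
Op 5: F2 acks idx 2 -> match: F0=1 F1=2 F2=2; commitIndex=2
Op 6: F0 acks idx 1 -> match: F0=1 F1=2 F2=2; commitIndex=2
Op 7: append 1 -> log_len=4
Op 8: F0 acks idx 4 -> match: F0=4 F1=2 F2=2; commitIndex=2
Op 9: append 1 -> log_len=5

Answer: 3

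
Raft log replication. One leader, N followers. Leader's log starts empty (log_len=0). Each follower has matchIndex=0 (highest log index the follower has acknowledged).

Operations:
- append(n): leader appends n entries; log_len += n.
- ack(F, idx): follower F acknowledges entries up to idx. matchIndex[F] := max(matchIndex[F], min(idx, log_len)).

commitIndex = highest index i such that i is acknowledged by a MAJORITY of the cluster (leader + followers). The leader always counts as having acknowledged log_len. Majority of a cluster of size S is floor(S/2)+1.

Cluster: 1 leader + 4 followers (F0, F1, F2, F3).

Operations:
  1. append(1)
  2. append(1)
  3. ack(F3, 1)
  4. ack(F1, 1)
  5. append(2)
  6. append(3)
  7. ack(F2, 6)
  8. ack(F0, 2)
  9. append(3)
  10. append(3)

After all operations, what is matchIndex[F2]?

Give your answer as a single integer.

Op 1: append 1 -> log_len=1
Op 2: append 1 -> log_len=2
Op 3: F3 acks idx 1 -> match: F0=0 F1=0 F2=0 F3=1; commitIndex=0
Op 4: F1 acks idx 1 -> match: F0=0 F1=1 F2=0 F3=1; commitIndex=1
Op 5: append 2 -> log_len=4
Op 6: append 3 -> log_len=7
Op 7: F2 acks idx 6 -> match: F0=0 F1=1 F2=6 F3=1; commitIndex=1
Op 8: F0 acks idx 2 -> match: F0=2 F1=1 F2=6 F3=1; commitIndex=2
Op 9: append 3 -> log_len=10
Op 10: append 3 -> log_len=13

Answer: 6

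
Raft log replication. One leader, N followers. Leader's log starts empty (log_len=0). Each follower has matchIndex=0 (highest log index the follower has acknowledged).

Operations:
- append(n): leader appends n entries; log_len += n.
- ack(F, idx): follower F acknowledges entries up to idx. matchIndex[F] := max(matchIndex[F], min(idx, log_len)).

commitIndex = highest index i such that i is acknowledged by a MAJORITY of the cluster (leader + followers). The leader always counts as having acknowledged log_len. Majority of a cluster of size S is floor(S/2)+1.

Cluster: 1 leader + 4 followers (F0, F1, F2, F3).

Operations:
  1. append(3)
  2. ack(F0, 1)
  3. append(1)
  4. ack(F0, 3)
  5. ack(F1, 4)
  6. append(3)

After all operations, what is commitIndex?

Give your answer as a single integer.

Op 1: append 3 -> log_len=3
Op 2: F0 acks idx 1 -> match: F0=1 F1=0 F2=0 F3=0; commitIndex=0
Op 3: append 1 -> log_len=4
Op 4: F0 acks idx 3 -> match: F0=3 F1=0 F2=0 F3=0; commitIndex=0
Op 5: F1 acks idx 4 -> match: F0=3 F1=4 F2=0 F3=0; commitIndex=3
Op 6: append 3 -> log_len=7

Answer: 3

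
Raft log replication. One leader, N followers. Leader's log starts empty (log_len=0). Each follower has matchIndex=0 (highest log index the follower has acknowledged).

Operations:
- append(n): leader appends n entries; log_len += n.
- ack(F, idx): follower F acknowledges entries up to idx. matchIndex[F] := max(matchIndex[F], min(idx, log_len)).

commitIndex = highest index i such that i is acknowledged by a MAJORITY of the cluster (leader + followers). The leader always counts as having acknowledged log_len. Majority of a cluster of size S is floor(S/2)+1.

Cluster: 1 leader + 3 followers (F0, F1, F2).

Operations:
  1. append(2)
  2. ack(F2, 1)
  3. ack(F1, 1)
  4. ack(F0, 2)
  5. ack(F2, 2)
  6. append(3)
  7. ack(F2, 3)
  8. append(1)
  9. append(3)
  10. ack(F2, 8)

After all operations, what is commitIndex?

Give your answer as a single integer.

Op 1: append 2 -> log_len=2
Op 2: F2 acks idx 1 -> match: F0=0 F1=0 F2=1; commitIndex=0
Op 3: F1 acks idx 1 -> match: F0=0 F1=1 F2=1; commitIndex=1
Op 4: F0 acks idx 2 -> match: F0=2 F1=1 F2=1; commitIndex=1
Op 5: F2 acks idx 2 -> match: F0=2 F1=1 F2=2; commitIndex=2
Op 6: append 3 -> log_len=5
Op 7: F2 acks idx 3 -> match: F0=2 F1=1 F2=3; commitIndex=2
Op 8: append 1 -> log_len=6
Op 9: append 3 -> log_len=9
Op 10: F2 acks idx 8 -> match: F0=2 F1=1 F2=8; commitIndex=2

Answer: 2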